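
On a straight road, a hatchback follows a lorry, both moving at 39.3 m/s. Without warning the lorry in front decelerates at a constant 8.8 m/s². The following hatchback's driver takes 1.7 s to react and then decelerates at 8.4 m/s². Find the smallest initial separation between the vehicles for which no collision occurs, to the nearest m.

Leader travels v²/(2a_L) = 1544.490 / 17.600 = 87.755 m before stopping.
Follower covers v·t_r = 39.3000 × 1.7 = 66.810 m while reacting, then v²/(2a_F) = 1544.490 / 16.800 = 91.934 m while braking, for a total of 66.810 + 91.934 = 158.744 m.
Since a_F ≤ a_L and the follower starts braking later, the follower is never slower than the leader, so the closest approach is when both have stopped.
Minimum gap = 158.744 − 87.755 = 70.989 m.

Minimum gap ≈ 71 m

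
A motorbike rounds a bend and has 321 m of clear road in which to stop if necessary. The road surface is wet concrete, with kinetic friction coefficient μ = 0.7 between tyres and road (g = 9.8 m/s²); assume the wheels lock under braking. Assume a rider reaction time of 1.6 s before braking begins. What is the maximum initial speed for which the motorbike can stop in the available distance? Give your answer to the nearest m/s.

a = μg = 0.7 × 9.8 = 6.860 m/s².
Stopping distance: v·t_r + v²/(2a) = 321 with t_r = 1.6 s and a = 6.860 m/s².
So v² + 21.952 v − 4404.12 = 0.
Positive root: v = −a·t_r + √((a·t_r)² + 2a·d) = −10.976 + √(120.473 + 4404.12) = 56.2891 m/s.

Maximum speed ≈ 56 m/s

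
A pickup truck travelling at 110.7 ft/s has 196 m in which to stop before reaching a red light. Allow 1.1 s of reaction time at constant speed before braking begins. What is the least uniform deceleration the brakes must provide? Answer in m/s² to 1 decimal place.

Required deceleration ≈ 3.6 m/s²

110.7 ft/s × 0.3048 = 33.7414 m/s.
Distance covered during reaction = 33.7414 × 1.1 = 37.116 m.
Distance available for braking: 196 − 37.116 = 158.884 m.
v² = 2a·d ⇒ a = v²/(2d) = 33.7414² / (2 × 158.884) = 1138.482 / 317.768 = 3.5827 m/s².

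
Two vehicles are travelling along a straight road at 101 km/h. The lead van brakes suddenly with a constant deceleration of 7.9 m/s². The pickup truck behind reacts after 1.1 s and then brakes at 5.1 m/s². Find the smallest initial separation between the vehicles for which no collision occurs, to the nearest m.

101 km/h ÷ 3.6 = 28.0556 m/s.
Leader travels v²/(2a_L) = 787.117 / 15.800 = 49.818 m before stopping.
Follower covers v·t_r = 28.0556 × 1.1 = 30.861 m while reacting, then v²/(2a_F) = 787.117 / 10.200 = 77.168 m while braking, for a total of 30.861 + 77.168 = 108.029 m.
Since a_F ≤ a_L and the follower starts braking later, the follower is never slower than the leader, so the closest approach is when both have stopped.
Minimum gap = 108.029 − 49.818 = 58.211 m.

Minimum gap ≈ 58 m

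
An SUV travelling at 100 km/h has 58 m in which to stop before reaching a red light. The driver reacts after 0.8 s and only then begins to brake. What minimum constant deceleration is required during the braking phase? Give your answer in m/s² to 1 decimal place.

Required deceleration ≈ 10.8 m/s²

100 km/h ÷ 3.6 = 27.7778 m/s.
Distance covered during reaction = 27.7778 × 0.8 = 22.222 m.
Distance available for braking: 58 − 22.222 = 35.778 m.
v² = 2a·d ⇒ a = v²/(2d) = 27.7778² / (2 × 35.778) = 771.606 / 71.556 = 10.7832 m/s².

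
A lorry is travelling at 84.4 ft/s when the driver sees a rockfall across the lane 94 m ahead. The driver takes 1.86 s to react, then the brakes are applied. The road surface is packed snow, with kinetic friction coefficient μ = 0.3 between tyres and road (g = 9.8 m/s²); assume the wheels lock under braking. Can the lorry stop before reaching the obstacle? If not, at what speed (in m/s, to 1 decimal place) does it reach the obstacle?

No — it strikes the obstacle at 19.8 m/s

84.4 ft/s × 0.3048 = 25.7251 m/s.
a = μg = 0.3 × 9.8 = 2.940 m/s².
Reaction distance = 25.7251 × 1.86 = 47.849 m.
Braking distance needed to stop: v²/(2a) = 661.781 / 5.880 = 112.548 m, so total needed = 47.849 + 112.548 = 160.397 m > 94 m — it cannot stop.
Distance remaining when braking begins: 94 − 47.849 = 46.151 m.
v² = v₀² − 2a·d = 661.781 − 2 × 2.940 × 46.151 = 390.413 m²/s².
v = √390.413 = 19.759 m/s.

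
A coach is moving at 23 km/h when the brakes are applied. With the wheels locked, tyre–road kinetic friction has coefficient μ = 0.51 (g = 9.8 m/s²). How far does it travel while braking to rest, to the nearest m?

23 km/h ÷ 3.6 = 6.3889 m/s.
a = μg = 0.51 × 9.8 = 4.998 m/s².
Braking distance = v²/(2a) = 6.3889² / (2 × 4.998) = 40.818 / 9.996 = 4.083 m.

Braking distance ≈ 4 m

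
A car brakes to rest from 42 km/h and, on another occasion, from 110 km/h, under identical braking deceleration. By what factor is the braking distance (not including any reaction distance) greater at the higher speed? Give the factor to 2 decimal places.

Braking distance d = v²/(2a), so with a fixed, d ∝ v².
Factor = (110/42)² = 2.6190² = 6.8592.

Factor ≈ 6.86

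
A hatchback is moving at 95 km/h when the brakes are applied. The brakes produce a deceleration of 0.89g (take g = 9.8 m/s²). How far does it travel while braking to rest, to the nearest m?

95 km/h ÷ 3.6 = 26.3889 m/s.
a = 0.89 × 9.8 = 8.722 m/s².
Braking distance = v²/(2a) = 26.3889² / (2 × 8.722) = 696.374 / 17.444 = 39.921 m.

Braking distance ≈ 40 m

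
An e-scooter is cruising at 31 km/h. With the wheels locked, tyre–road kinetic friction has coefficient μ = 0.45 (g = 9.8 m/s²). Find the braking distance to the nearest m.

Braking distance ≈ 8 m

31 km/h ÷ 3.6 = 8.6111 m/s.
a = μg = 0.45 × 9.8 = 4.410 m/s².
Braking distance = v²/(2a) = 8.6111² / (2 × 4.410) = 74.151 / 8.820 = 8.407 m.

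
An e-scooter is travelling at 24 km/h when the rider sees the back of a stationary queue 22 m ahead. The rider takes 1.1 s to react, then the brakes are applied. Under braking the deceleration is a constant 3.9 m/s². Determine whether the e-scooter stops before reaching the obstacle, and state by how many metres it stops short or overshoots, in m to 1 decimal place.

24 km/h ÷ 3.6 = 6.6667 m/s.
Reaction distance = 6.6667 × 1.1 = 7.333 m.
Braking distance = v²/(2a) = 44.445 / 7.800 = 5.698 m.
Total stopping distance = 7.333 + 5.698 = 13.031 m, vs 22 m available — it stops with 22 − 13.031 = 8.969 m to spare.

Yes — it stops 9.0 m short of the obstacle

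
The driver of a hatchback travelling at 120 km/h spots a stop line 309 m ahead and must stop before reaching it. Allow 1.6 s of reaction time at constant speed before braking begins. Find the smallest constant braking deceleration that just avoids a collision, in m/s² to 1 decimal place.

Required deceleration ≈ 2.2 m/s²

120 km/h ÷ 3.6 = 33.3333 m/s.
Distance covered during reaction = 33.3333 × 1.6 = 53.333 m.
Distance available for braking: 309 − 53.333 = 255.667 m.
v² = 2a·d ⇒ a = v²/(2d) = 33.3333² / (2 × 255.667) = 1111.109 / 511.334 = 2.1730 m/s².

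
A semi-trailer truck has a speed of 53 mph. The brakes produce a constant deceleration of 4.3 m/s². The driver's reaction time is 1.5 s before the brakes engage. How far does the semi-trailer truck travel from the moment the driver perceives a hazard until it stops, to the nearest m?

Total stopping distance ≈ 101 m

53 mph × 0.44704 = 23.6931 m/s.
Reaction distance = v·t_r = 23.6931 × 1.5 = 35.540 m.
Braking distance = v²/(2a) = 23.6931² / (2 × 4.300) = 561.363 / 8.600 = 65.275 m.
Total = 35.540 + 65.275 = 100.815 m.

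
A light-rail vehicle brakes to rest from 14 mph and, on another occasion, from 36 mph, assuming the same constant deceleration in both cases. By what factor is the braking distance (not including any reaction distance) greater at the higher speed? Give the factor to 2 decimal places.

Braking distance d = v²/(2a), so with a fixed, d ∝ v².
Factor = (36/14)² = 2.5714² = 6.6121.

Factor ≈ 6.61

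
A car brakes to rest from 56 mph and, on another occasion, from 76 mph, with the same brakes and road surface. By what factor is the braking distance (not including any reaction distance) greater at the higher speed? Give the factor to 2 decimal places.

Factor ≈ 1.84

Braking distance d = v²/(2a), so with a fixed, d ∝ v².
Factor = (76/56)² = 1.3571² = 1.8417.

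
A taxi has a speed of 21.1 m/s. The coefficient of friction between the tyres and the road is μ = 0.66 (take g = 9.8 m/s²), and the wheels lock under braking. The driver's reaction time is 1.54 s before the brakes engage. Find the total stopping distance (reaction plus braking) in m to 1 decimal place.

a = μg = 0.66 × 9.8 = 6.468 m/s².
Reaction distance = v·t_r = 21.1000 × 1.54 = 32.494 m.
Braking distance = v²/(2a) = 21.1000² / (2 × 6.468) = 445.210 / 12.936 = 34.416 m.
Total = 32.494 + 34.416 = 66.910 m.

Total stopping distance ≈ 66.9 m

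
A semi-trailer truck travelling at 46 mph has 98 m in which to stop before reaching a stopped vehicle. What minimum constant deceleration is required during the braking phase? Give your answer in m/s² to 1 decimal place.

46 mph × 0.44704 = 20.5638 m/s.
v² = 2a·d ⇒ a = v²/(2d) = 20.5638² / (2 × 98.000) = 422.870 / 196.000 = 2.1575 m/s².

Required deceleration ≈ 2.2 m/s²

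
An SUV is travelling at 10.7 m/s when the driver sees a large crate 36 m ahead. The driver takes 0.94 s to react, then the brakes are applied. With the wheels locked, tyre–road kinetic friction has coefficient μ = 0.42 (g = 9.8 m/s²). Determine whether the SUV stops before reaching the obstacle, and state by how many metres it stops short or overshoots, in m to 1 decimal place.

Yes — it stops 12.0 m short of the obstacle

a = μg = 0.42 × 9.8 = 4.116 m/s².
Reaction distance = 10.7000 × 0.94 = 10.058 m.
Braking distance = v²/(2a) = 114.490 / 8.232 = 13.908 m.
Total stopping distance = 10.058 + 13.908 = 23.966 m, vs 36 m available — it stops with 36 − 23.966 = 12.034 m to spare.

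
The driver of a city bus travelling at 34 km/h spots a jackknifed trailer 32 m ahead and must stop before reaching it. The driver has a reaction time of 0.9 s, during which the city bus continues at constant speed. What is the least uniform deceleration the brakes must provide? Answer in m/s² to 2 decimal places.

34 km/h ÷ 3.6 = 9.4444 m/s.
Distance covered during reaction = 9.4444 × 0.9 = 8.500 m.
Distance available for braking: 32 − 8.500 = 23.500 m.
v² = 2a·d ⇒ a = v²/(2d) = 9.4444² / (2 × 23.500) = 89.197 / 47.000 = 1.8978 m/s².

Required deceleration ≈ 1.90 m/s²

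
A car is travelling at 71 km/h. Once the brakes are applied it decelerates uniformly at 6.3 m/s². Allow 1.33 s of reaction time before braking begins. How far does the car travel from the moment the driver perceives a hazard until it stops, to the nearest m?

71 km/h ÷ 3.6 = 19.7222 m/s.
Reaction distance = v·t_r = 19.7222 × 1.33 = 26.231 m.
Braking distance = v²/(2a) = 19.7222² / (2 × 6.300) = 388.965 / 12.600 = 30.870 m.
Total = 26.231 + 30.870 = 57.101 m.

Total stopping distance ≈ 57 m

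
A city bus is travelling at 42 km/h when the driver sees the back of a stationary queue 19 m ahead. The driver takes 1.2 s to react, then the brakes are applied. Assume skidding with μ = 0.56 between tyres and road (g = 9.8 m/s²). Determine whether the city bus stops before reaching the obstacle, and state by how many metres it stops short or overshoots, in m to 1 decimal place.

42 km/h ÷ 3.6 = 11.6667 m/s.
a = μg = 0.56 × 9.8 = 5.488 m/s².
Reaction distance = 11.6667 × 1.2 = 14.000 m.
Braking distance = v²/(2a) = 136.112 / 10.976 = 12.401 m.
Total stopping distance = 14.000 + 12.401 = 26.401 m, vs 19 m available — it cannot stop in time and overshoots by 26.401 − 19 = 7.401 m.

No — it overshoots by 7.4 m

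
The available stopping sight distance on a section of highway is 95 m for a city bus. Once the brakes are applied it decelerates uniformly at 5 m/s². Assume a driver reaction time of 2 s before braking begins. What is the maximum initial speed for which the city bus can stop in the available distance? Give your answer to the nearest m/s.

Maximum speed ≈ 22 m/s

Stopping distance: v·t_r + v²/(2a) = 95 with t_r = 2 s and a = 5.000 m/s².
So v² + 20.000 v − 950.00 = 0.
Positive root: v = −a·t_r + √((a·t_r)² + 2a·d) = −10.000 + √(100.000 + 950.00) = 22.4037 m/s.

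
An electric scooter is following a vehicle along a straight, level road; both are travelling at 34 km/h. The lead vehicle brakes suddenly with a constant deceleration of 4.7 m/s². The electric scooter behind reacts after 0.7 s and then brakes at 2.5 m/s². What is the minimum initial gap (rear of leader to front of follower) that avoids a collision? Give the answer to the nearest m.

34 km/h ÷ 3.6 = 9.4444 m/s.
Leader travels v²/(2a_L) = 89.197 / 9.400 = 9.489 m before stopping.
Follower covers v·t_r = 9.4444 × 0.7 = 6.611 m while reacting, then v²/(2a_F) = 89.197 / 5.000 = 17.839 m while braking, for a total of 6.611 + 17.839 = 24.450 m.
Since a_F ≤ a_L and the follower starts braking later, the follower is never slower than the leader, so the closest approach is when both have stopped.
Minimum gap = 24.450 − 9.489 = 14.961 m.

Minimum gap ≈ 15 m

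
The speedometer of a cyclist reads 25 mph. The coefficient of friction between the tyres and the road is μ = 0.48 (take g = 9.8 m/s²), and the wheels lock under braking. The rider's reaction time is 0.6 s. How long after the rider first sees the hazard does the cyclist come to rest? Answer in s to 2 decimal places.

Total time ≈ 2.98 s

25 mph × 0.44704 = 11.1760 m/s.
a = μg = 0.48 × 9.8 = 4.704 m/s².
Braking time = v/a = 11.1760 / 4.704 = 2.376 s.
Total = 0.6 + 2.376 = 2.976 s.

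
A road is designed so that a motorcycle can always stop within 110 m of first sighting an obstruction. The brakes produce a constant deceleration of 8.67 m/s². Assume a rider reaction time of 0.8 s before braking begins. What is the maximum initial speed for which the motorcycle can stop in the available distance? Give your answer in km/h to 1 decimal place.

Stopping distance: v·t_r + v²/(2a) = 110 with t_r = 0.8 s and a = 8.670 m/s².
So v² + 13.872 v − 1907.40 = 0.
Positive root: v = −a·t_r + √((a·t_r)² + 2a·d) = −6.936 + √(48.108 + 1907.40) = 37.2851 m/s.
37.2851 m/s × 3.6 = 134.226 km/h.

Maximum speed ≈ 134.2 km/h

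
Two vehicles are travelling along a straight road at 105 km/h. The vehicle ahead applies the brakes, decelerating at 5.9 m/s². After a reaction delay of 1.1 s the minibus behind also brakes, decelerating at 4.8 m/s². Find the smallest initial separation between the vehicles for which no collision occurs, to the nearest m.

Minimum gap ≈ 49 m

105 km/h ÷ 3.6 = 29.1667 m/s.
Leader travels v²/(2a_L) = 850.696 / 11.800 = 72.093 m before stopping.
Follower covers v·t_r = 29.1667 × 1.1 = 32.083 m while reacting, then v²/(2a_F) = 850.696 / 9.600 = 88.614 m while braking, for a total of 32.083 + 88.614 = 120.697 m.
Since a_F ≤ a_L and the follower starts braking later, the follower is never slower than the leader, so the closest approach is when both have stopped.
Minimum gap = 120.697 − 72.093 = 48.604 m.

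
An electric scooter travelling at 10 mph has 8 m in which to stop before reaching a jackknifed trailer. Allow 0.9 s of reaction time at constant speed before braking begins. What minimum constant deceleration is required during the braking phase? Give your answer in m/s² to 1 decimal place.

Required deceleration ≈ 2.5 m/s²

10 mph × 0.44704 = 4.4704 m/s.
Distance covered during reaction = 4.4704 × 0.9 = 4.023 m.
Distance available for braking: 8 − 4.023 = 3.977 m.
v² = 2a·d ⇒ a = v²/(2d) = 4.4704² / (2 × 3.977) = 19.984 / 7.954 = 2.5124 m/s².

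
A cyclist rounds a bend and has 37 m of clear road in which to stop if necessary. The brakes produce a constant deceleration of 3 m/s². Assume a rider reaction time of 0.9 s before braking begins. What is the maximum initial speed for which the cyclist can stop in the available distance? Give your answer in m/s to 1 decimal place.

Stopping distance: v·t_r + v²/(2a) = 37 with t_r = 0.9 s and a = 3.000 m/s².
So v² + 5.400 v − 222.00 = 0.
Positive root: v = −a·t_r + √((a·t_r)² + 2a·d) = −2.700 + √(7.290 + 222.00) = 12.4423 m/s.

Maximum speed ≈ 12.4 m/s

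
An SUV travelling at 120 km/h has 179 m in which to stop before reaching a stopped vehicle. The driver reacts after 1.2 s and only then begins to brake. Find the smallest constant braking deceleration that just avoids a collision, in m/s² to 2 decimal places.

Required deceleration ≈ 4.00 m/s²

120 km/h ÷ 3.6 = 33.3333 m/s.
Distance covered during reaction = 33.3333 × 1.2 = 40.000 m.
Distance available for braking: 179 − 40.000 = 139.000 m.
v² = 2a·d ⇒ a = v²/(2d) = 33.3333² / (2 × 139.000) = 1111.109 / 278.000 = 3.9968 m/s².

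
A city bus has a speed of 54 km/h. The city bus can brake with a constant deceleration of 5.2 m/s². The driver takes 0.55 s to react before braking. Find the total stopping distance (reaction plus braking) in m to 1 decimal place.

Total stopping distance ≈ 29.9 m

54 km/h ÷ 3.6 = 15.0000 m/s.
Reaction distance = v·t_r = 15.0000 × 0.55 = 8.250 m.
Braking distance = v²/(2a) = 15.0000² / (2 × 5.200) = 225.000 / 10.400 = 21.635 m.
Total = 8.250 + 21.635 = 29.885 m.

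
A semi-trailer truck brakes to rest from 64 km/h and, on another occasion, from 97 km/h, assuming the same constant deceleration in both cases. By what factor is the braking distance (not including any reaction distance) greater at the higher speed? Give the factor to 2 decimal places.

Braking distance d = v²/(2a), so with a fixed, d ∝ v².
Factor = (97/64)² = 1.5156² = 2.2970.

Factor ≈ 2.30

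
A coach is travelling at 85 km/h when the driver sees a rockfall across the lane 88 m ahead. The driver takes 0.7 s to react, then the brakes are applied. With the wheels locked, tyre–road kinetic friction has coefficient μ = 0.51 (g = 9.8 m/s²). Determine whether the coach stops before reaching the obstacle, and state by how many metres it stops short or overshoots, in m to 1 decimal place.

85 km/h ÷ 3.6 = 23.6111 m/s.
a = μg = 0.51 × 9.8 = 4.998 m/s².
Reaction distance = 23.6111 × 0.7 = 16.528 m.
Braking distance = v²/(2a) = 557.484 / 9.996 = 55.771 m.
Total stopping distance = 16.528 + 55.771 = 72.299 m, vs 88 m available — it stops with 88 − 72.299 = 15.701 m to spare.

Yes — it stops 15.7 m short of the obstacle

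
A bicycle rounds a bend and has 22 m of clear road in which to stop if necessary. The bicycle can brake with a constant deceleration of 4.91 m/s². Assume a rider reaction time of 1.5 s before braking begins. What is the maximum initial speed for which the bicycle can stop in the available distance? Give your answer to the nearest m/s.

Stopping distance: v·t_r + v²/(2a) = 22 with t_r = 1.5 s and a = 4.910 m/s².
So v² + 14.730 v − 216.04 = 0.
Positive root: v = −a·t_r + √((a·t_r)² + 2a·d) = −7.365 + √(54.243 + 216.04) = 9.0753 m/s.

Maximum speed ≈ 9 m/s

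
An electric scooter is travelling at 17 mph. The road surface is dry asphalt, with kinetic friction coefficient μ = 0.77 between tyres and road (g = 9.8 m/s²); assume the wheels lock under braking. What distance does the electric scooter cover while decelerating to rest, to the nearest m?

Braking distance ≈ 4 m

17 mph × 0.44704 = 7.5997 m/s.
a = μg = 0.77 × 9.8 = 7.546 m/s².
Braking distance = v²/(2a) = 7.5997² / (2 × 7.546) = 57.755 / 15.092 = 3.827 m.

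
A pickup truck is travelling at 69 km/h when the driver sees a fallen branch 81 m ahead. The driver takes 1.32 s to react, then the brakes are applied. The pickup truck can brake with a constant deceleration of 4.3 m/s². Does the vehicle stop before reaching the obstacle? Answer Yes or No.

Yes

69 km/h ÷ 3.6 = 19.1667 m/s.
Reaction distance = 19.1667 × 1.32 = 25.300 m.
Braking distance = v²/(2a) = 367.362 / 8.600 = 42.717 m.
Total stopping distance = 25.300 + 42.717 = 68.017 m, vs 81 m available — it stops with 81 − 68.017 = 12.983 m to spare.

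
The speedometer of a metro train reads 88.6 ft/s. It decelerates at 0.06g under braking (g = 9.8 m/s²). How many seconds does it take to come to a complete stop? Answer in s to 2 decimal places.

88.6 ft/s × 0.3048 = 27.0053 m/s.
a = 0.06 × 9.8 = 0.588 m/s².
Braking time = v/a = 27.0053 / 0.588 = 45.927 s.

Braking time ≈ 45.93 s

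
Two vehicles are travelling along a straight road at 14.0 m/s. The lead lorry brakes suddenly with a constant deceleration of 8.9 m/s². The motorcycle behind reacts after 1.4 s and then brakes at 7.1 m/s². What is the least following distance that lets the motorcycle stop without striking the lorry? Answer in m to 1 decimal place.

Minimum gap ≈ 22.4 m

Leader travels v²/(2a_L) = 196.000 / 17.800 = 11.011 m before stopping.
Follower covers v·t_r = 14.0000 × 1.4 = 19.600 m while reacting, then v²/(2a_F) = 196.000 / 14.200 = 13.803 m while braking, for a total of 19.600 + 13.803 = 33.403 m.
Since a_F ≤ a_L and the follower starts braking later, the follower is never slower than the leader, so the closest approach is when both have stopped.
Minimum gap = 33.403 − 11.011 = 22.392 m.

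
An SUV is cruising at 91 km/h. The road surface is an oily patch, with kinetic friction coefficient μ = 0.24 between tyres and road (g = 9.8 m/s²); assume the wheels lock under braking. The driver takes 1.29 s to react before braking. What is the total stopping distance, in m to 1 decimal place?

91 km/h ÷ 3.6 = 25.2778 m/s.
a = μg = 0.24 × 9.8 = 2.352 m/s².
Reaction distance = v·t_r = 25.2778 × 1.29 = 32.608 m.
Braking distance = v²/(2a) = 25.2778² / (2 × 2.352) = 638.967 / 4.704 = 135.835 m.
Total = 32.608 + 135.835 = 168.443 m.

Total stopping distance ≈ 168.4 m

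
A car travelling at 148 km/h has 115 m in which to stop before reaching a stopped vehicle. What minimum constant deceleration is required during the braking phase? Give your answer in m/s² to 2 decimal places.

Required deceleration ≈ 7.35 m/s²

148 km/h ÷ 3.6 = 41.1111 m/s.
v² = 2a·d ⇒ a = v²/(2d) = 41.1111² / (2 × 115.000) = 1690.123 / 230.000 = 7.3484 m/s².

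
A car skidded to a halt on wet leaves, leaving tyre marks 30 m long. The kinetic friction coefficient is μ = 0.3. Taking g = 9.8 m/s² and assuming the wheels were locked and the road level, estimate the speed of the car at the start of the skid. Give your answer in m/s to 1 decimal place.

Deceleration a = μg = 0.3 × 9.8 = 2.940 m/s².
v = √(2a·d) = √(2 × 2.940 × 30) = √176.400 = 13.2816 m/s.

Initial speed ≈ 13.3 m/s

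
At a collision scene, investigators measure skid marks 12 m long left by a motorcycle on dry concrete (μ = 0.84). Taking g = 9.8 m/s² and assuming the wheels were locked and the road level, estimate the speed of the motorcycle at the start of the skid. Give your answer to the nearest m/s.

Initial speed ≈ 14 m/s

Deceleration a = μg = 0.84 × 9.8 = 8.232 m/s².
v = √(2a·d) = √(2 × 8.232 × 12) = √197.568 = 14.0559 m/s.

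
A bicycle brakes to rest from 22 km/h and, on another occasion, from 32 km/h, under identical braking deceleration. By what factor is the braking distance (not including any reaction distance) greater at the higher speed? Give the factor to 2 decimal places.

Braking distance d = v²/(2a), so with a fixed, d ∝ v².
Factor = (32/22)² = 1.4545² = 2.1156.

Factor ≈ 2.12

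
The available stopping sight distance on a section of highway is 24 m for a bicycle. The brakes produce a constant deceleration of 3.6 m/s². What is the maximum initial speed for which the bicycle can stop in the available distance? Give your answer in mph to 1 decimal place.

Maximum speed ≈ 29.4 mph

v²/(2a) = d ⇒ v = √(2 × 3.600 × 24) = √172.80 = 13.1453 m/s.
13.1453 m/s ÷ 0.44704 = 29.405 mph.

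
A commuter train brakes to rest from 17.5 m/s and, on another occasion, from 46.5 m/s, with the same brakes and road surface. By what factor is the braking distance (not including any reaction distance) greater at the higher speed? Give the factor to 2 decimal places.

Factor ≈ 7.06

Braking distance d = v²/(2a), so with a fixed, d ∝ v².
Factor = (46.5/17.5)² = 2.6571² = 7.0602.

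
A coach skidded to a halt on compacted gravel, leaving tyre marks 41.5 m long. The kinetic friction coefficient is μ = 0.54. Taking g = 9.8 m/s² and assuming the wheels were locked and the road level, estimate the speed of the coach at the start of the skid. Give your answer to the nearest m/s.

Initial speed ≈ 21 m/s

Deceleration a = μg = 0.54 × 9.8 = 5.292 m/s².
v = √(2a·d) = √(2 × 5.292 × 41.5) = √439.236 = 20.9580 m/s.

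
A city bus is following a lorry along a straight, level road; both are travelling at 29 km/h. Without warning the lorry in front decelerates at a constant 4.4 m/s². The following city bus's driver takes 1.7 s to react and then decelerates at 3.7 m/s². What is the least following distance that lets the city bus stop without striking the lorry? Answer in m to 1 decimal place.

29 km/h ÷ 3.6 = 8.0556 m/s.
Leader travels v²/(2a_L) = 64.893 / 8.800 = 7.374 m before stopping.
Follower covers v·t_r = 8.0556 × 1.7 = 13.695 m while reacting, then v²/(2a_F) = 64.893 / 7.400 = 8.769 m while braking, for a total of 13.695 + 8.769 = 22.464 m.
Since a_F ≤ a_L and the follower starts braking later, the follower is never slower than the leader, so the closest approach is when both have stopped.
Minimum gap = 22.464 − 7.374 = 15.090 m.

Minimum gap ≈ 15.1 m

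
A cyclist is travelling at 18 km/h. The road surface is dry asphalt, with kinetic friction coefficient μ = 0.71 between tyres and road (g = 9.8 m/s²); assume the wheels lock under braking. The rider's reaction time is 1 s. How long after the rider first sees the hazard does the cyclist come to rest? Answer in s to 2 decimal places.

18 km/h ÷ 3.6 = 5.0000 m/s.
a = μg = 0.71 × 9.8 = 6.958 m/s².
Braking time = v/a = 5.0000 / 6.958 = 0.719 s.
Total = 1 + 0.719 = 1.719 s.

Total time ≈ 1.72 s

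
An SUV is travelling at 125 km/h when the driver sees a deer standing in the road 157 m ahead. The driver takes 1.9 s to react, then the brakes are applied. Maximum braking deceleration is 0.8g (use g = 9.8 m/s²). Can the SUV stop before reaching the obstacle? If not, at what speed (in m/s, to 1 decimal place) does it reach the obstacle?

125 km/h ÷ 3.6 = 34.7222 m/s.
a = 0.8 × 9.8 = 7.840 m/s².
Reaction distance = 34.7222 × 1.9 = 65.972 m.
Braking distance = v²/(2a) = 1205.631 / 15.680 = 76.890 m.
Total stopping distance = 65.972 + 76.890 = 142.862 m, vs 157 m available — it stops with 157 − 142.862 = 14.138 m to spare.

Yes — it stops about 14.1 m short of the obstacle, so it never reaches it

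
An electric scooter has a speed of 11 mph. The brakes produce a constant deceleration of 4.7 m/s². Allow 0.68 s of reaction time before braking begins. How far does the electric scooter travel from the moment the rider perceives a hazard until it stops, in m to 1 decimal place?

Total stopping distance ≈ 5.9 m

11 mph × 0.44704 = 4.9174 m/s.
Reaction distance = v·t_r = 4.9174 × 0.68 = 3.344 m.
Braking distance = v²/(2a) = 4.9174² / (2 × 4.700) = 24.181 / 9.400 = 2.572 m.
Total = 3.344 + 2.572 = 5.916 m.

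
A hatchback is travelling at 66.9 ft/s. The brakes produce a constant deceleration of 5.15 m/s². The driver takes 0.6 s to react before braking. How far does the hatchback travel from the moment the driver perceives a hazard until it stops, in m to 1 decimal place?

66.9 ft/s × 0.3048 = 20.3911 m/s.
Reaction distance = v·t_r = 20.3911 × 0.6 = 12.235 m.
Braking distance = v²/(2a) = 20.3911² / (2 × 5.150) = 415.797 / 10.300 = 40.369 m.
Total = 12.235 + 40.369 = 52.604 m.

Total stopping distance ≈ 52.6 m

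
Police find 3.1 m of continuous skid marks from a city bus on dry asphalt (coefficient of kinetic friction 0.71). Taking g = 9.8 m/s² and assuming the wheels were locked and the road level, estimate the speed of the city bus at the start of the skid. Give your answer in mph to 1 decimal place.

Deceleration a = μg = 0.71 × 9.8 = 6.958 m/s².
v = √(2a·d) = √(2 × 6.958 × 3.1) = √43.140 = 6.5681 m/s.
= 6.5681 ÷ 0.44704 = 14.692 mph.

Initial speed ≈ 14.7 mph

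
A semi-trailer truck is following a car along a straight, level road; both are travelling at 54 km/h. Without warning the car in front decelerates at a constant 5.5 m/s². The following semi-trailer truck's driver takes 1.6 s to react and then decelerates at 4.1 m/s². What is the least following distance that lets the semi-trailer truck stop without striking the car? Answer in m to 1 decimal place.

Minimum gap ≈ 31.0 m

54 km/h ÷ 3.6 = 15.0000 m/s.
Leader travels v²/(2a_L) = 225.000 / 11.000 = 20.455 m before stopping.
Follower covers v·t_r = 15.0000 × 1.6 = 24.000 m while reacting, then v²/(2a_F) = 225.000 / 8.200 = 27.439 m while braking, for a total of 24.000 + 27.439 = 51.439 m.
Since a_F ≤ a_L and the follower starts braking later, the follower is never slower than the leader, so the closest approach is when both have stopped.
Minimum gap = 51.439 − 20.455 = 30.984 m.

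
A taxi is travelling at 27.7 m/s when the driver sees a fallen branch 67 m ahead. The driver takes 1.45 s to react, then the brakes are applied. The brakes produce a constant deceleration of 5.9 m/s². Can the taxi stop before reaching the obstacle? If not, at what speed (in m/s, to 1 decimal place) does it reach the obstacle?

Reaction distance = 27.7000 × 1.45 = 40.165 m.
Braking distance needed to stop: v²/(2a) = 767.290 / 11.800 = 65.025 m, so total needed = 40.165 + 65.025 = 105.190 m > 67 m — it cannot stop.
Distance remaining when braking begins: 67 − 40.165 = 26.835 m.
v² = v₀² − 2a·d = 767.290 − 2 × 5.900 × 26.835 = 450.637 m²/s².
v = √450.637 = 21.228 m/s.

No — it strikes the obstacle at 21.2 m/s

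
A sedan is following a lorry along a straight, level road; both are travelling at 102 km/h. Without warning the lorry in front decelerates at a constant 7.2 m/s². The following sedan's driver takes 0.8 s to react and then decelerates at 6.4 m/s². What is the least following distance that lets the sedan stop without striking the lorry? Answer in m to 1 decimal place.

102 km/h ÷ 3.6 = 28.3333 m/s.
Leader travels v²/(2a_L) = 802.776 / 14.400 = 55.748 m before stopping.
Follower covers v·t_r = 28.3333 × 0.8 = 22.667 m while reacting, then v²/(2a_F) = 802.776 / 12.800 = 62.717 m while braking, for a total of 22.667 + 62.717 = 85.384 m.
Since a_F ≤ a_L and the follower starts braking later, the follower is never slower than the leader, so the closest approach is when both have stopped.
Minimum gap = 85.384 − 55.748 = 29.636 m.

Minimum gap ≈ 29.6 m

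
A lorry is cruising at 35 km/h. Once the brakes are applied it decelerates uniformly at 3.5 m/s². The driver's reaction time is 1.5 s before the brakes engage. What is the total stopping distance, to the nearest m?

Total stopping distance ≈ 28 m

35 km/h ÷ 3.6 = 9.7222 m/s.
Reaction distance = v·t_r = 9.7222 × 1.5 = 14.583 m.
Braking distance = v²/(2a) = 9.7222² / (2 × 3.500) = 94.521 / 7.000 = 13.503 m.
Total = 14.583 + 13.503 = 28.086 m.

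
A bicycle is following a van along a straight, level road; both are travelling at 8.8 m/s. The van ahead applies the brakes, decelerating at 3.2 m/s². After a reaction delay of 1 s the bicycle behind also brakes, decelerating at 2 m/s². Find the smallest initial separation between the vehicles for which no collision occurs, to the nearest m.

Minimum gap ≈ 16 m

Leader travels v²/(2a_L) = 77.440 / 6.400 = 12.100 m before stopping.
Follower covers v·t_r = 8.8000 × 1 = 8.800 m while reacting, then v²/(2a_F) = 77.440 / 4.000 = 19.360 m while braking, for a total of 8.800 + 19.360 = 28.160 m.
Since a_F ≤ a_L and the follower starts braking later, the follower is never slower than the leader, so the closest approach is when both have stopped.
Minimum gap = 28.160 − 12.100 = 16.060 m.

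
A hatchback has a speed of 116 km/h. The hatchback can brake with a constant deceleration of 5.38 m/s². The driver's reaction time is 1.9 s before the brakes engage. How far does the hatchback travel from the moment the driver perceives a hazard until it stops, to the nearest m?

116 km/h ÷ 3.6 = 32.2222 m/s.
Reaction distance = v·t_r = 32.2222 × 1.9 = 61.222 m.
Braking distance = v²/(2a) = 32.2222² / (2 × 5.380) = 1038.270 / 10.760 = 96.493 m.
Total = 61.222 + 96.493 = 157.715 m.

Total stopping distance ≈ 158 m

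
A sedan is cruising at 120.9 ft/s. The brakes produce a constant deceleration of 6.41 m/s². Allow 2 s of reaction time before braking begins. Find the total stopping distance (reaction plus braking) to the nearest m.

Total stopping distance ≈ 180 m

120.9 ft/s × 0.3048 = 36.8503 m/s.
Reaction distance = v·t_r = 36.8503 × 2 = 73.701 m.
Braking distance = v²/(2a) = 36.8503² / (2 × 6.410) = 1357.945 / 12.820 = 105.924 m.
Total = 73.701 + 105.924 = 179.625 m.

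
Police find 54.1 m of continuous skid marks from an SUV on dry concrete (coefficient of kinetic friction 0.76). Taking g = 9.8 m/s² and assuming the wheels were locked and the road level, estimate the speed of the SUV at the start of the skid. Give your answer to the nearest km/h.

Initial speed ≈ 102 km/h

Deceleration a = μg = 0.76 × 9.8 = 7.448 m/s².
v = √(2a·d) = √(2 × 7.448 × 54.1) = √805.874 = 28.3879 m/s.
= 28.3879 × 3.6 = 102.196 km/h.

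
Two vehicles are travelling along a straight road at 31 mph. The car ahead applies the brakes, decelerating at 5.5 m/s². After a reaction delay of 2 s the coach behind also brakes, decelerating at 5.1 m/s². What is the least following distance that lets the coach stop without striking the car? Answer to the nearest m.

Minimum gap ≈ 29 m

31 mph × 0.44704 = 13.8582 m/s.
Leader travels v²/(2a_L) = 192.050 / 11.000 = 17.459 m before stopping.
Follower covers v·t_r = 13.8582 × 2 = 27.716 m while reacting, then v²/(2a_F) = 192.050 / 10.200 = 18.828 m while braking, for a total of 27.716 + 18.828 = 46.544 m.
Since a_F ≤ a_L and the follower starts braking later, the follower is never slower than the leader, so the closest approach is when both have stopped.
Minimum gap = 46.544 − 17.459 = 29.085 m.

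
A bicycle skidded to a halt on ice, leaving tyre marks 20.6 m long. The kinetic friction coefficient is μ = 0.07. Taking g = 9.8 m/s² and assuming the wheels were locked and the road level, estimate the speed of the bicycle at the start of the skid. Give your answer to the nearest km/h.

Deceleration a = μg = 0.07 × 9.8 = 0.686 m/s².
v = √(2a·d) = √(2 × 0.686 × 20.6) = √28.263 = 5.3163 m/s.
= 5.3163 × 3.6 = 19.139 km/h.

Initial speed ≈ 19 km/h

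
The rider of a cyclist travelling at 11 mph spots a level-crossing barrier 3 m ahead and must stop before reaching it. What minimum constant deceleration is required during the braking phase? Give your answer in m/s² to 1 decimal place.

11 mph × 0.44704 = 4.9174 m/s.
v² = 2a·d ⇒ a = v²/(2d) = 4.9174² / (2 × 3.000) = 24.181 / 6.000 = 4.0302 m/s².

Required deceleration ≈ 4.0 m/s²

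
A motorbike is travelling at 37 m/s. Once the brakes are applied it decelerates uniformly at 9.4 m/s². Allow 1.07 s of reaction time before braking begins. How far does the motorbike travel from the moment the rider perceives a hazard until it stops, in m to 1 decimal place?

Total stopping distance ≈ 112.4 m

Reaction distance = v·t_r = 37.0000 × 1.07 = 39.590 m.
Braking distance = v²/(2a) = 37.0000² / (2 × 9.400) = 1369.000 / 18.800 = 72.819 m.
Total = 39.590 + 72.819 = 112.409 m.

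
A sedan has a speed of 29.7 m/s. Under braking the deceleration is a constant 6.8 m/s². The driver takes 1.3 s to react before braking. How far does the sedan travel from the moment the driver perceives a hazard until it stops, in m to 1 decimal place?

Total stopping distance ≈ 103.5 m

Reaction distance = v·t_r = 29.7000 × 1.3 = 38.610 m.
Braking distance = v²/(2a) = 29.7000² / (2 × 6.800) = 882.090 / 13.600 = 64.860 m.
Total = 38.610 + 64.860 = 103.470 m.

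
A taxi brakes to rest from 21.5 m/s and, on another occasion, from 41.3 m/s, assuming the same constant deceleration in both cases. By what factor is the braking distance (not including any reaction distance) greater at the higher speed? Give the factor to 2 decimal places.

Braking distance d = v²/(2a), so with a fixed, d ∝ v².
Factor = (41.3/21.5)² = 1.9209² = 3.6899.

Factor ≈ 3.69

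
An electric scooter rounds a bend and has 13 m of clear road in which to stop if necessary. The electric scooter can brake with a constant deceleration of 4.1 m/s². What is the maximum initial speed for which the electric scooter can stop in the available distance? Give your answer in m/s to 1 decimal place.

v²/(2a) = d ⇒ v = √(2 × 4.100 × 13) = √106.60 = 10.3247 m/s.

Maximum speed ≈ 10.3 m/s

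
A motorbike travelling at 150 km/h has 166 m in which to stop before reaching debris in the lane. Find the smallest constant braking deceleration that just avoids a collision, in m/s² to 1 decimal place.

Required deceleration ≈ 5.2 m/s²

150 km/h ÷ 3.6 = 41.6667 m/s.
v² = 2a·d ⇒ a = v²/(2d) = 41.6667² / (2 × 166.000) = 1736.114 / 332.000 = 5.2293 m/s².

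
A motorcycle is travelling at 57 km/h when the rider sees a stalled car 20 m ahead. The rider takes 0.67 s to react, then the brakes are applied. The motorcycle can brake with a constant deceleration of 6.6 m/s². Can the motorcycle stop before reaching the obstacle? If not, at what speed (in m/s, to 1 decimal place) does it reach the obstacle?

No — it strikes the obstacle at 11.3 m/s

57 km/h ÷ 3.6 = 15.8333 m/s.
Reaction distance = 15.8333 × 0.67 = 10.608 m.
Braking distance needed to stop: v²/(2a) = 250.693 / 13.200 = 18.992 m, so total needed = 10.608 + 18.992 = 29.600 m > 20 m — it cannot stop.
Distance remaining when braking begins: 20 − 10.608 = 9.392 m.
v² = v₀² − 2a·d = 250.693 − 2 × 6.600 × 9.392 = 126.719 m²/s².
v = √126.719 = 11.257 m/s.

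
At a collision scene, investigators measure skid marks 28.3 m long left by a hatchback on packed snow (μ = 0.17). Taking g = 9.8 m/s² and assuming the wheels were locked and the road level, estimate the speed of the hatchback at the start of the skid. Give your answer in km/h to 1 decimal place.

Initial speed ≈ 35.0 km/h

Deceleration a = μg = 0.17 × 9.8 = 1.666 m/s².
v = √(2a·d) = √(2 × 1.666 × 28.3) = √94.296 = 9.7106 m/s.
= 9.7106 × 3.6 = 34.958 km/h.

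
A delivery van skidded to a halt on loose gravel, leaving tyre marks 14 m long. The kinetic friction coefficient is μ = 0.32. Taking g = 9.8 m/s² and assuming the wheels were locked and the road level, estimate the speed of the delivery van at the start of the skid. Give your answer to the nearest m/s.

Deceleration a = μg = 0.32 × 9.8 = 3.136 m/s².
v = √(2a·d) = √(2 × 3.136 × 14) = √87.808 = 9.3706 m/s.

Initial speed ≈ 9 m/s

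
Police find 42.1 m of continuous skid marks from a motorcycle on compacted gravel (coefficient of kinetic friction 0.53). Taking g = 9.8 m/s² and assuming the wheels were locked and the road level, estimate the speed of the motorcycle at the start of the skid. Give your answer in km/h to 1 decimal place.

Deceleration a = μg = 0.53 × 9.8 = 5.194 m/s².
v = √(2a·d) = √(2 × 5.194 × 42.1) = √437.335 = 20.9126 m/s.
= 20.9126 × 3.6 = 75.285 km/h.

Initial speed ≈ 75.3 km/h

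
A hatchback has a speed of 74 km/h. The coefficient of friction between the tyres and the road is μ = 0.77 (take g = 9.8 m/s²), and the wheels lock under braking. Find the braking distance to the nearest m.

74 km/h ÷ 3.6 = 20.5556 m/s.
a = μg = 0.77 × 9.8 = 7.546 m/s².
Braking distance = v²/(2a) = 20.5556² / (2 × 7.546) = 422.533 / 15.092 = 27.997 m.

Braking distance ≈ 28 m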